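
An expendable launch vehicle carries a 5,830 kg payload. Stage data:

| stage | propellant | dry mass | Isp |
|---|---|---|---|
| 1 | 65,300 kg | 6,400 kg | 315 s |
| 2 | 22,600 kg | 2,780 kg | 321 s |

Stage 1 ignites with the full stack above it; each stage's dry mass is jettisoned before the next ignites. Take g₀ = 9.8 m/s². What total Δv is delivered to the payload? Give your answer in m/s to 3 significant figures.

Δv ≈ 7160 m/s

Ignition mass of stage 1 = 65,300+6,400 + 22,600+2,780 + 5,830 = 102,910 kg.
Stage 1: m₀ = 102,910 kg, m_f = 102,910 − 65,300 = 37,610 kg; Δv = 315×9.8×ln(2.736) = 3087.0×1.0066 ≈ 3107 m/s.
Stage 2: m₀ = 31,210 kg, m_f = 31,210 − 22,600 = 8,610 kg; Δv = 321×9.8×ln(3.625) = 3145.8×1.2878 ≈ 4051 m/s.
Total Δv = 3107 + 4051 = 7158 m/s.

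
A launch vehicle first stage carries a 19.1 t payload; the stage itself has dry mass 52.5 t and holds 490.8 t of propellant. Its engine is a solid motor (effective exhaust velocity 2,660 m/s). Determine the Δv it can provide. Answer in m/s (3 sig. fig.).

m₀ = payload + dry + propellant = 19.1 + 52.5 + 490.8 = 562.4 t.
m_f = payload + dry = 19.1 + 52.5 = 71.6 t.
Δv = v_e · ln(m₀/m_f) = 2660.0 × ln(7.855) = 2660.0 × 2.0611 ≈ 5482.6 m/s.

Δv ≈ 5480 m/s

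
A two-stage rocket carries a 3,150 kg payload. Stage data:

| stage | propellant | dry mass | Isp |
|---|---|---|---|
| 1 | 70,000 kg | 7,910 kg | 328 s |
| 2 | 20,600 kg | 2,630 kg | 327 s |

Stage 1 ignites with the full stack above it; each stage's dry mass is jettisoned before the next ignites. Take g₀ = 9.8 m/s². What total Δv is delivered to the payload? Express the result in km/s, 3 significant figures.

Δv ≈ 8.44 km/s

Ignition mass of stage 1 = 70,000+7,910 + 20,600+2,630 + 3,150 = 104,290 kg.
Stage 1: m₀ = 104,290 kg, m_f = 104,290 − 70,000 = 34,290 kg; Δv = 328×9.8×ln(3.041) = 3214.4×1.1123 ≈ 3575 m/s.
Stage 2: m₀ = 26,380 kg, m_f = 26,380 − 20,600 = 5,780 kg; Δv = 327×9.8×ln(4.564) = 3204.6×1.5182 ≈ 4865 m/s.
Total Δv = 3575 + 4865 = 8440 m/s.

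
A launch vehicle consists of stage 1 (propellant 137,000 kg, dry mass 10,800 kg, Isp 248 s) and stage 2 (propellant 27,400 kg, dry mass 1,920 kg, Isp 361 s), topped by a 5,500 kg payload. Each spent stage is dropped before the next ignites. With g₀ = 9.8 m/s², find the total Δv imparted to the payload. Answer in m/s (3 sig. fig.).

Ignition mass of stage 1 = 137,000+10,800 + 27,400+1,920 + 5,500 = 182,620 kg.
Stage 1: m₀ = 182,620 kg, m_f = 182,620 − 137,000 = 45,620 kg; Δv = 248×9.8×ln(4.003) = 2430.4×1.3871 ≈ 3371 m/s.
Stage 2: m₀ = 34,820 kg, m_f = 34,820 − 27,400 = 7,420 kg; Δv = 361×9.8×ln(4.693) = 3537.8×1.5460 ≈ 5469 m/s.
Total Δv = 3371 + 5469 = 8840 m/s.

Δv ≈ 8840 m/s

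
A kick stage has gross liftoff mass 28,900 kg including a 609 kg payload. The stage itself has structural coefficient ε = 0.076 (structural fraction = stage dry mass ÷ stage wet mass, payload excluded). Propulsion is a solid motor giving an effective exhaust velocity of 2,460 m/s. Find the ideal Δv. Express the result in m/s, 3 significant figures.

Stage wet mass = m₀ − payload = 28,900 − 609 = 28,291 kg.
Stage dry mass = ε × stage wet mass = 0.076 × 28,291 = 2,150.12 kg.
Burnout mass m_f = stage dry + payload = 2,150.12 + 609 = 2,759.12 kg.
Δv = v_e · ln(28,900/2,759.12) = 2460.0 × ln(10.47) = 2460.0 × 2.3489 ≈ 5778 m/s.

Δv ≈ 5780 m/s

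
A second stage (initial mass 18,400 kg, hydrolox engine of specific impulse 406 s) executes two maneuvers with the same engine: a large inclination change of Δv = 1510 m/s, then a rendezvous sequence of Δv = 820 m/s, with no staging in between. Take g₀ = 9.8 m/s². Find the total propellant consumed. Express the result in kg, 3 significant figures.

total propellant consumed ≈ 8160 kg

v_e = Isp · g₀ = 406 × 9.8 = 3978.8 m/s.
After the first burn: m = 18400 × exp(−1510/3978.8) = 18400 × 0.68420 = 12,589.3 kg.
After the second burn: m = 12,589.3 × exp(−820/3978.8) = 12,589.3 × 0.81376 = 10,244.7 kg.
Total propellant = m₀ − m_final = 18400 − 10,244.7 = 8,155.3 kg.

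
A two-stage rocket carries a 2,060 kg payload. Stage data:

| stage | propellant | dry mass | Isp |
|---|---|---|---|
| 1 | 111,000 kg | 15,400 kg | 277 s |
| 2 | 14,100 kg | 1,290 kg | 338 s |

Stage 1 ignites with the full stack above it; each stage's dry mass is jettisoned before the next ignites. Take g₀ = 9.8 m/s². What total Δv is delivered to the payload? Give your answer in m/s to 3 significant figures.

Δv ≈ 9480 m/s

Ignition mass of stage 1 = 111,000+15,400 + 14,100+1,290 + 2,060 = 143,850 kg.
Stage 1: m₀ = 143,850 kg, m_f = 143,850 − 111,000 = 32,850 kg; Δv = 277×9.8×ln(4.379) = 2714.6×1.4768 ≈ 4009 m/s.
Stage 2: m₀ = 17,450 kg, m_f = 17,450 − 14,100 = 3,350 kg; Δv = 338×9.8×ln(5.209) = 3312.4×1.6504 ≈ 5467 m/s.
Total Δv = 4009 + 5467 = 9476 m/s.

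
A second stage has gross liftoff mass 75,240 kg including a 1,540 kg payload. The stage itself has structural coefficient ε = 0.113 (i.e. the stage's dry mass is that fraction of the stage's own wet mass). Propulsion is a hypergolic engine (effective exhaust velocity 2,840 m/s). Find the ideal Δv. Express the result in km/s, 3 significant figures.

Δv ≈ 5.77 km/s

Stage wet mass = m₀ − payload = 75,240 − 1,540 = 73,700 kg.
Stage dry mass = ε × stage wet mass = 0.113 × 73,700 = 8,328.1 kg.
Burnout mass m_f = stage dry + payload = 8,328.1 + 1,540 = 9,868.1 kg.
Rocket equation: Δv = v_e · ln(75,240/9,868.1) = 2840.0 × ln(7.625) = 2840.0 × 2.0314 ≈ 5769 m/s.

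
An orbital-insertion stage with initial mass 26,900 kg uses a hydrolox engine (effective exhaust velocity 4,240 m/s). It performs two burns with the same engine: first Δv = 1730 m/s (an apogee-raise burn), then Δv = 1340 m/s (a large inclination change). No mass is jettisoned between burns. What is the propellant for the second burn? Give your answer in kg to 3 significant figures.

propellant for the second burn ≈ 4850 kg

After the first burn: m = 26900 × exp(−1730/4240.0) = 26900 × 0.66497 = 17,887.7 kg.
After the second burn: m = 17,887.7 × exp(−1340/4240.0) = 17,887.7 × 0.72903 = 13,040.7 kg.
Second-burn propellant = 17,887.7 − 13,040.7 = 4,847 kg.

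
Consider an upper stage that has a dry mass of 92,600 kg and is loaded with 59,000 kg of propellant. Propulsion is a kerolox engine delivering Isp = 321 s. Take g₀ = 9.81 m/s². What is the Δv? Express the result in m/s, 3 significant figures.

Δv ≈ 1550 m/s

v_e = Isp · g₀ = 321 × 9.81 = 3149.0 m/s.
m₀ = m_dry + m_prop = 92,600 + 59,000 = 151,600 kg.
From the ideal rocket equation, Δv = v_e · ln(m₀/m_f) = 3149.0 × ln(1.637) = 3149.0 × 0.4930 ≈ 1552.3 m/s.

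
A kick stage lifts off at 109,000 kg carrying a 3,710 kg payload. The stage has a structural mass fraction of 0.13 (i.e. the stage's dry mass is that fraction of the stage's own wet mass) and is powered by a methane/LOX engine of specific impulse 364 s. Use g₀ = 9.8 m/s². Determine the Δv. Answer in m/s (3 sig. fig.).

Stage wet mass = m₀ − payload = 109,000 − 3,710 = 105,290 kg.
Stage dry mass = ε × stage wet mass = 0.13 × 105,290 = 13,687.7 kg.
Burnout mass m_f = stage dry + payload = 13,687.7 + 3,710 = 17,397.7 kg.
v_e = Isp · g₀ = 364 × 9.8 = 3567.2 m/s.
Δv = v_e · ln(109,000/17,397.7) = 3567.2 × ln(6.265) = 3567.2 × 1.8350 ≈ 6546 m/s.

Δv ≈ 6550 m/s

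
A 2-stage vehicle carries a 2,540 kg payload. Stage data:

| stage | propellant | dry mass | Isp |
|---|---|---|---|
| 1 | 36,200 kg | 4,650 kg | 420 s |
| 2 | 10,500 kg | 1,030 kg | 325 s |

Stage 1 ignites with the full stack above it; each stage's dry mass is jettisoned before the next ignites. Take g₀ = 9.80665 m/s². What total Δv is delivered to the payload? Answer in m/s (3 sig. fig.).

Ignition mass of stage 1 = 36,200+4,650 + 10,500+1,030 + 2,540 = 54,920 kg.
Stage 1: m₀ = 54,920 kg, m_f = 54,920 − 36,200 = 18,720 kg; Δv = 420×9.80665×ln(2.934) = 4118.8×1.0763 ≈ 4433 m/s.
Stage 2: m₀ = 14,070 kg, m_f = 14,070 − 10,500 = 3,570 kg; Δv = 325×9.80665×ln(3.941) = 3187.2×1.3715 ≈ 4371 m/s.
Total Δv = 4433 + 4371 = 8804 m/s.

Δv ≈ 8800 m/s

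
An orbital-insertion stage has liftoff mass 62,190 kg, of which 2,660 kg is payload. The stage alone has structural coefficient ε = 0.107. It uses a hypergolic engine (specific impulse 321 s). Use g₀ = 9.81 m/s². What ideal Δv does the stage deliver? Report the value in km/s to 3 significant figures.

Stage wet mass = m₀ − payload = 62,190 − 2,660 = 59,530 kg.
Stage dry mass = ε × stage wet mass = 0.107 × 59,530 = 6,369.71 kg.
Burnout mass m_f = stage dry + payload = 6,369.71 + 2,660 = 9,029.71 kg.
v_e = Isp · g₀ = 321 × 9.81 = 3149.0 m/s.
Using Δv = v_e ln(m₀/m_f): Δv = v_e · ln(62,190/9,029.71) = 3149.0 × ln(6.887) = 3149.0 × 1.9297 ≈ 6077 m/s.

Δv ≈ 6.08 km/s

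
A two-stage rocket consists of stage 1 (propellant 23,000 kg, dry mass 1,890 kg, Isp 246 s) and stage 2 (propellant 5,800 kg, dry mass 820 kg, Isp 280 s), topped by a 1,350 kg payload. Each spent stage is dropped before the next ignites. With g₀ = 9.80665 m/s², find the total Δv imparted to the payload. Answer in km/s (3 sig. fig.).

Δv ≈ 6.48 km/s

Ignition mass of stage 1 = 23,000+1,890 + 5,800+820 + 1,350 = 32,860 kg.
Stage 1: m₀ = 32,860 kg, m_f = 32,860 − 23,000 = 9,860 kg; Δv = 246×9.80665×ln(3.333) = 2412.4×1.2038 ≈ 2904 m/s.
Stage 2: m₀ = 7,970 kg, m_f = 7,970 − 5,800 = 2,170 kg; Δv = 280×9.80665×ln(3.673) = 2745.9×1.3010 ≈ 3572 m/s.
Total Δv = 2904 + 3572 = 6476 m/s.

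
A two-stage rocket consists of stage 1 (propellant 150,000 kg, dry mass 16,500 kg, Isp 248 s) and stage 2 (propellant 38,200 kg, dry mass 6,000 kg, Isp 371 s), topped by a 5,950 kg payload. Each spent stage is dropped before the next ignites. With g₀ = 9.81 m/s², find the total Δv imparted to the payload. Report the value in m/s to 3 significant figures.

Ignition mass of stage 1 = 150,000+16,500 + 38,200+6,000 + 5,950 = 216,650 kg.
Stage 1: m₀ = 216,650 kg, m_f = 216,650 − 150,000 = 66,650 kg; Δv = 248×9.81×ln(3.251) = 2432.9×1.1788 ≈ 2868 m/s.
Stage 2: m₀ = 50,150 kg, m_f = 50,150 − 38,200 = 11,950 kg; Δv = 371×9.81×ln(4.197) = 3639.5×1.4343 ≈ 5220 m/s.
Total Δv = 2868 + 5220 = 8088 m/s.

Δv ≈ 8090 m/s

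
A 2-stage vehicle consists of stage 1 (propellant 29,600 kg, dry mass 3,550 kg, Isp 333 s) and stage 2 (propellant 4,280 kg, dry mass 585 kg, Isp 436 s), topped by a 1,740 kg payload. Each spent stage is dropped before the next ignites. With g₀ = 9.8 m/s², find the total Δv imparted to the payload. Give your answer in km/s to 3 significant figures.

Δv ≈ 8.92 km/s

Ignition mass of stage 1 = 29,600+3,550 + 4,280+585 + 1,740 = 39,755 kg.
Stage 1: m₀ = 39,755 kg, m_f = 39,755 − 29,600 = 10,155 kg; Δv = 333×9.8×ln(3.915) = 3263.4×1.3648 ≈ 4454 m/s.
Stage 2: m₀ = 6,605 kg, m_f = 6,605 − 4,280 = 2,325 kg; Δv = 436×9.8×ln(2.841) = 4272.8×1.0441 ≈ 4461 m/s.
Total Δv = 4454 + 4461 = 8915 m/s.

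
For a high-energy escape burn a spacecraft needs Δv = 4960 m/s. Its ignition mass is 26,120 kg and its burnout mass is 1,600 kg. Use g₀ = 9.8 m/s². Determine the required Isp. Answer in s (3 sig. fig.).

Isp ≈ 181 s

ln(m₀/m_f) = ln(26120/1600) = ln(16.32) = 2.7927.
Using Δv = v_e ln(m₀/m_f): v_e = Δv / ln(m₀/m_f) = 4960 / 2.7927 = 1776.1 m/s.
Isp = v_e / g₀ = 1776.1 / 9.8 = 181.2 s.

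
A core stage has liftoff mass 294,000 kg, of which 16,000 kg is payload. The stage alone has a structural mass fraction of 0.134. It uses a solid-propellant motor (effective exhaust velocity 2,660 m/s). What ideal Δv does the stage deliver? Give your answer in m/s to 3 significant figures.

Stage wet mass = m₀ − payload = 294,000 − 16,000 = 278,000 kg.
Stage dry mass = ε × stage wet mass = 0.134 × 278,000 = 37,252 kg.
Burnout mass m_f = stage dry + payload = 37,252 + 16,000 = 53,252 kg.
Using Δv = v_e ln(m₀/m_f): Δv = v_e · ln(294,000/53,252) = 2660.0 × ln(5.521) = 2660.0 × 1.7085 ≈ 4545 m/s.

Δv ≈ 4540 m/s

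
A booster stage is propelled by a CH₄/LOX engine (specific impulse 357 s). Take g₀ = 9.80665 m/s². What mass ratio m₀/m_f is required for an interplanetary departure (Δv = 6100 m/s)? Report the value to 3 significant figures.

mass ratio ≈ 5.71

v_e = Isp · g₀ = 357 × 9.80665 = 3501.0 m/s.
m₀/m_f = exp(Δv / v_e) = exp(6100 / 3501.0) = exp(1.7424) = 5.7109.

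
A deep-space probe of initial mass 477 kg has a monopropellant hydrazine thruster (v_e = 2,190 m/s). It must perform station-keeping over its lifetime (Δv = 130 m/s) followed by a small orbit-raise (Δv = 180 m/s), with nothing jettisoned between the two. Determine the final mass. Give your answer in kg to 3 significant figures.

final mass ≈ 414 kg

After the first burn: m = 477 × exp(−130/2190.0) = 477 × 0.94237 = 449.51 kg.
After the second burn: m = 449.51 × exp(−180/2190.0) = 449.51 × 0.92110 = 414.044 kg.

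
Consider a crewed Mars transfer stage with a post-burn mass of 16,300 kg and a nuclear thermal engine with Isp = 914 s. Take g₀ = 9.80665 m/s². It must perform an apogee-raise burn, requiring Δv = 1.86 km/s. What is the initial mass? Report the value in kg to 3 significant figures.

initial mass ≈ 20100 kg

v_e = Isp · g₀ = 914 × 9.80665 = 8963.3 m/s.
By the Tsiolkovsky rocket equation, m₀/m_f = exp(Δv / v_e) = exp(1860 / 8963.3) = exp(0.2075) = 1.2306.
m₀ = m_f × 1.2306 = 16,300 × 1.2306 = 20,058.8 kg.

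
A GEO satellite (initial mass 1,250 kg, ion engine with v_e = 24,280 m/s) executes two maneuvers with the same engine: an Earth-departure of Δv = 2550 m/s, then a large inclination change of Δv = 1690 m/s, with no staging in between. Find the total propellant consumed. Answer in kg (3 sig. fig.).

After the first burn: m = 1250 × exp(−2550/24280.0) = 1250 × 0.90030 = 1,125.38 kg.
After the second burn: m = 1,125.38 × exp(−1690/24280.0) = 1,125.38 × 0.93276 = 1,049.71 kg.
Total propellant = m₀ − m_final = 1250 − 1,049.71 = 200.29 kg.

total propellant consumed ≈ 200 kg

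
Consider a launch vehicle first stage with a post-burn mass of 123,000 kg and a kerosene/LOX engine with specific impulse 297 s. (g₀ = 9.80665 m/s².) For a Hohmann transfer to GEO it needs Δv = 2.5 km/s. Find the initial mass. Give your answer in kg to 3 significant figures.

initial mass ≈ 290000 kg

v_e = Isp · g₀ = 297 × 9.80665 = 2912.6 m/s.
m₀/m_f = exp(Δv / v_e) = exp(2500 / 2912.6) = exp(0.8583) = 2.3593.
m₀ = m_f × 2.3593 = 123,000 × 2.3593 = 290,194 kg.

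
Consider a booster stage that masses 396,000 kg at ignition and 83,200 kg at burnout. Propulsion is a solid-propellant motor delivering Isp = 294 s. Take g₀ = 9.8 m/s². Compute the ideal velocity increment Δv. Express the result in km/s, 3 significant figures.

Δv ≈ 4.50 km/s

v_e = Isp · g₀ = 294 × 9.8 = 2881.2 m/s.
Rocket equation: Δv = v_e · ln(m₀/m_f) = 2881.2 × ln(4.76) = 2881.2 × 1.5602 ≈ 4495.2 m/s.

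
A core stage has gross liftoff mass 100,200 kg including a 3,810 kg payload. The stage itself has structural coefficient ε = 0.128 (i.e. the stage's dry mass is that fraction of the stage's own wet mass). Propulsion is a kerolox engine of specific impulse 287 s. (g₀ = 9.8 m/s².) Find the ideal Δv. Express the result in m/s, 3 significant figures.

Δv ≈ 5130 m/s

Stage wet mass = m₀ − payload = 100,200 − 3,810 = 96,390 kg.
Stage dry mass = ε × stage wet mass = 0.128 × 96,390 = 12,337.9 kg.
Burnout mass m_f = stage dry + payload = 12,337.9 + 3,810 = 16,147.9 kg.
v_e = Isp · g₀ = 287 × 9.8 = 2812.6 m/s.
By the Tsiolkovsky rocket equation, Δv = v_e · ln(100,200/16,147.9) = 2812.6 × ln(6.205) = 2812.6 × 1.8254 ≈ 5134 m/s.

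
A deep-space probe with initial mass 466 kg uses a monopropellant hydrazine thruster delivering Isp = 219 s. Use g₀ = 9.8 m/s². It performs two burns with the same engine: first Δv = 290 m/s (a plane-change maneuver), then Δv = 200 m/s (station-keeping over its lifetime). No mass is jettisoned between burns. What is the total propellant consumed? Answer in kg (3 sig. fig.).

v_e = Isp · g₀ = 219 × 9.8 = 2146.2 m/s.
After the first burn: m = 466 × exp(−290/2146.2) = 466 × 0.87361 = 407.102 kg.
After the second burn: m = 407.102 × exp(−200/2146.2) = 407.102 × 0.91102 = 370.878 kg.
Total propellant = m₀ − m_final = 466 − 370.878 = 95.122 kg.

total propellant consumed ≈ 95.1 kg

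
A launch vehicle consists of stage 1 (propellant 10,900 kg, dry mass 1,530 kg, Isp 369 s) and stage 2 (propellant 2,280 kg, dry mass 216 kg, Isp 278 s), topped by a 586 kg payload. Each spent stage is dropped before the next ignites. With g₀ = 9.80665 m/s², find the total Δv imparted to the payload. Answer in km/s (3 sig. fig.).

Ignition mass of stage 1 = 10,900+1,530 + 2,280+216 + 586 = 15,512 kg.
Stage 1: m₀ = 15,512 kg, m_f = 15,512 − 10,900 = 4,612 kg; Δv = 369×9.80665×ln(3.363) = 3618.7×1.2130 ≈ 4389 m/s.
Stage 2: m₀ = 3,082 kg, m_f = 3,082 − 2,280 = 802 kg; Δv = 278×9.80665×ln(3.843) = 2726.2×1.3462 ≈ 3670 m/s.
Total Δv = 4389 + 3670 = 8059 m/s.

Δv ≈ 8.06 km/s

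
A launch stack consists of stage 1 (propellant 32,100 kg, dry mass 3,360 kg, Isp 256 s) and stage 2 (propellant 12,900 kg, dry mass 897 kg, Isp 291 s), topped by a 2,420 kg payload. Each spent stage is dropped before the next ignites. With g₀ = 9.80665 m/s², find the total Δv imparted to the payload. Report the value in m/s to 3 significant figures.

Ignition mass of stage 1 = 32,100+3,360 + 12,900+897 + 2,420 = 51,677 kg.
Stage 1: m₀ = 51,677 kg, m_f = 51,677 − 32,100 = 19,577 kg; Δv = 256×9.80665×ln(2.64) = 2510.5×0.9707 ≈ 2437 m/s.
Stage 2: m₀ = 16,217 kg, m_f = 16,217 − 12,900 = 3,317 kg; Δv = 291×9.80665×ln(4.889) = 2853.7×1.5870 ≈ 4529 m/s.
Total Δv = 2437 + 4529 = 6966 m/s.

Δv ≈ 6970 m/s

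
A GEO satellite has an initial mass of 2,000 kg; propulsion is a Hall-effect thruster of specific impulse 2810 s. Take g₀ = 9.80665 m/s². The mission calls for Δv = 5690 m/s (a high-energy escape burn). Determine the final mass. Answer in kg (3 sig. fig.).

v_e = Isp · g₀ = 2810 × 9.80665 = 27556.7 m/s.
Using Δv = v_e ln(m₀/m_f): m₀/m_f = exp(Δv / v_e) = exp(5690 / 27556.7) = exp(0.2065) = 1.2293.
m_f = m₀ / 1.2293 = 2,000 / 1.2293 = 1,626.94 kg.

final mass ≈ 1630 kg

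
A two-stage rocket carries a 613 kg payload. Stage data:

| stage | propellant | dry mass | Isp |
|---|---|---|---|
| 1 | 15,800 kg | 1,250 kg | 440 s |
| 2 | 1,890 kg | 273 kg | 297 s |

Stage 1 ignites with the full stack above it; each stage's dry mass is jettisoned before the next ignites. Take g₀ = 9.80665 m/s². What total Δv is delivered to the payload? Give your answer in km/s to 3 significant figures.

Δv ≈ 10.2 km/s

Ignition mass of stage 1 = 15,800+1,250 + 1,890+273 + 613 = 19,826 kg.
Stage 1: m₀ = 19,826 kg, m_f = 19,826 − 15,800 = 4,026 kg; Δv = 440×9.80665×ln(4.924) = 4314.9×1.5942 ≈ 6879 m/s.
Stage 2: m₀ = 2,776 kg, m_f = 2,776 − 1,890 = 886 kg; Δv = 297×9.80665×ln(3.133) = 2912.6×1.1420 ≈ 3326 m/s.
Total Δv = 6879 + 3326 = 10205 m/s.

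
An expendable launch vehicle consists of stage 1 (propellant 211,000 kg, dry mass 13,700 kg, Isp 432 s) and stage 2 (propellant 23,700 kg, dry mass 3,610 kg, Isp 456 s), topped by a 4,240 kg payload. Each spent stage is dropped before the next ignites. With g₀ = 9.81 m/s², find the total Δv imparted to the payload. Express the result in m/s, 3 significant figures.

Ignition mass of stage 1 = 211,000+13,700 + 23,700+3,610 + 4,240 = 256,250 kg.
Stage 1: m₀ = 256,250 kg, m_f = 256,250 − 211,000 = 45,250 kg; Δv = 432×9.81×ln(5.663) = 4237.9×1.7340 ≈ 7348 m/s.
Stage 2: m₀ = 31,550 kg, m_f = 31,550 − 23,700 = 7,850 kg; Δv = 456×9.81×ln(4.019) = 4473.4×1.3911 ≈ 6223 m/s.
Total Δv = 7348 + 6223 = 13571 m/s.

Δv ≈ 13600 m/s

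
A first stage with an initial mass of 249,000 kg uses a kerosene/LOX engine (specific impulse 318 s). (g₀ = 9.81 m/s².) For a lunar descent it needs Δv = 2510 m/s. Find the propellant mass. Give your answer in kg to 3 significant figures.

propellant mass ≈ 138000 kg

v_e = Isp · g₀ = 318 × 9.81 = 3119.6 m/s.
From the ideal rocket equation, m₀/m_f = exp(Δv / v_e) = exp(2510 / 3119.6) = exp(0.8046) = 2.2358.
m_f = 249,000 / 2.2358 = 111,370 kg, so propellant = m₀ − m_f = 249,000 − 111,370 = 137,630 kg.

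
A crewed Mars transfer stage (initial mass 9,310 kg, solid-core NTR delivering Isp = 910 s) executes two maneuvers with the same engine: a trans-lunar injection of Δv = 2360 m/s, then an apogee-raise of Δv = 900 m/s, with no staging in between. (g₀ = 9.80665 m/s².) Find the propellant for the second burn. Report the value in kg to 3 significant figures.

propellant for the second burn ≈ 686 kg

v_e = Isp · g₀ = 910 × 9.80665 = 8924.1 m/s.
After the first burn: m = 9310 × exp(−2360/8924.1) = 9310 × 0.76763 = 7,146.64 kg.
After the second burn: m = 7,146.64 × exp(−900/8924.1) = 7,146.64 × 0.90407 = 6,461.06 kg.
Second-burn propellant = 7,146.64 − 6,461.06 = 685.58 kg.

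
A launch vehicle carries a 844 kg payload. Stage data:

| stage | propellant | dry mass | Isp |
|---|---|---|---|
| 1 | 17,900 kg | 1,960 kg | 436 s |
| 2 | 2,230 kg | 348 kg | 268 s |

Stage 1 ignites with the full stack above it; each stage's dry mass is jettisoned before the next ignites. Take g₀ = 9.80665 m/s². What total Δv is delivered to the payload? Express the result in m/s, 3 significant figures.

Δv ≈ 9030 m/s

Ignition mass of stage 1 = 17,900+1,960 + 2,230+348 + 844 = 23,282 kg.
Stage 1: m₀ = 23,282 kg, m_f = 23,282 − 17,900 = 5,382 kg; Δv = 436×9.80665×ln(4.326) = 4275.7×1.4646 ≈ 6262 m/s.
Stage 2: m₀ = 3,422 kg, m_f = 3,422 − 2,230 = 1,192 kg; Δv = 268×9.80665×ln(2.871) = 2628.2×1.0546 ≈ 2772 m/s.
Total Δv = 6262 + 2772 = 9034 m/s.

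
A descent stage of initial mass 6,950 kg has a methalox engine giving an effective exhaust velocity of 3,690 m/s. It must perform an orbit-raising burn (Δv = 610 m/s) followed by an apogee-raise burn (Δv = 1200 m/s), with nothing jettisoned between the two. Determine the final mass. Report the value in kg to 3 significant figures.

After the first burn: m = 6950 × exp(−610/3690.0) = 6950 × 0.84763 = 5,891.03 kg.
After the second burn: m = 5,891.03 × exp(−1200/3690.0) = 5,891.03 × 0.72238 = 4,255.56 kg.

final mass ≈ 4260 kg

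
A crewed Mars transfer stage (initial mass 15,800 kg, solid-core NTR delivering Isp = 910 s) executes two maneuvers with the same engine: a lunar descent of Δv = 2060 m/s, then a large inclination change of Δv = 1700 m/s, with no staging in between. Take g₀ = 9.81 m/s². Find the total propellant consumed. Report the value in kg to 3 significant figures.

total propellant consumed ≈ 5430 kg

v_e = Isp · g₀ = 910 × 9.81 = 8927.1 m/s.
After the first burn: m = 15800 × exp(−2060/8927.1) = 15800 × 0.79393 = 12,544.1 kg.
After the second burn: m = 12,544.1 × exp(−1700/8927.1) = 12,544.1 × 0.82660 = 10,369 kg.
Total propellant = m₀ − m_final = 15800 − 10,369 = 5,431 kg.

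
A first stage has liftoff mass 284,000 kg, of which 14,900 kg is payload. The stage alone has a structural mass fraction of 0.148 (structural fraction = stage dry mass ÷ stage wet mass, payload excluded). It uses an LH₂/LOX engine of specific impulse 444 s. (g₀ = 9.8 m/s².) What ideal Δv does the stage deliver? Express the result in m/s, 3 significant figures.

Stage wet mass = m₀ − payload = 284,000 − 14,900 = 269,100 kg.
Stage dry mass = ε × stage wet mass = 0.148 × 269,100 = 39,826.8 kg.
Burnout mass m_f = stage dry + payload = 39,826.8 + 14,900 = 54,726.8 kg.
v_e = Isp · g₀ = 444 × 9.8 = 4351.2 m/s.
Rocket equation: Δv = v_e · ln(284,000/54,726.8) = 4351.2 × ln(5.189) = 4351.2 × 1.6466 ≈ 7165 m/s.

Δv ≈ 7160 m/s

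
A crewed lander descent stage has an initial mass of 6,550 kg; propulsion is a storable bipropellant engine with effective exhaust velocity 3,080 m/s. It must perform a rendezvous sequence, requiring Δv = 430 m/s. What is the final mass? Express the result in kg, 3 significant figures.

By the Tsiolkovsky rocket equation, m₀/m_f = exp(Δv / v_e) = exp(430 / 3080.0) = exp(0.1396) = 1.1498.
m_f = m₀ / 1.1498 = 6,550 / 1.1498 = 5,696.64 kg.

final mass ≈ 5700 kg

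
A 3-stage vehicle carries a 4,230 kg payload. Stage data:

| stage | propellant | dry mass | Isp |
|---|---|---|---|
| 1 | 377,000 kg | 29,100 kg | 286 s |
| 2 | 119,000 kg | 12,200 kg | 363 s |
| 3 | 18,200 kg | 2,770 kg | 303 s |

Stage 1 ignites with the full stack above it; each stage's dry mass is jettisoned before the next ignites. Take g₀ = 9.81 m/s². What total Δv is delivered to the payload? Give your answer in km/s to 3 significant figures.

Ignition mass of stage 1 = 377,000+29,100 + 119,000+12,200 + 18,200+2,770 + 4,230 = 562,500 kg.
Stage 1: m₀ = 562,500 kg, m_f = 562,500 − 377,000 = 185,500 kg; Δv = 286×9.81×ln(3.032) = 2805.7×1.1093 ≈ 3112 m/s.
Stage 2: m₀ = 156,400 kg, m_f = 156,400 − 119,000 = 37,400 kg; Δv = 363×9.81×ln(4.182) = 3561.0×1.4307 ≈ 5095 m/s.
Stage 3: m₀ = 25,200 kg, m_f = 25,200 − 18,200 = 7,000 kg; Δv = 303×9.81×ln(3.6) = 2972.4×1.2809 ≈ 3807 m/s.
Total Δv = 3112 + 5095 + 3807 = 12014 m/s.

Δv ≈ 12.0 km/s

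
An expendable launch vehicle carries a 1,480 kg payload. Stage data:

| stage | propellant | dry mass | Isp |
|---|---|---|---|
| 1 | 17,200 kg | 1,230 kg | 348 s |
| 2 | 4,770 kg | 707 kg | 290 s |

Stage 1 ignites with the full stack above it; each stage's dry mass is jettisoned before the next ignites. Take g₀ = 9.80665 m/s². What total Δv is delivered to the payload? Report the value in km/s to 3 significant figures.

Δv ≈ 7.15 km/s

Ignition mass of stage 1 = 17,200+1,230 + 4,770+707 + 1,480 = 25,387 kg.
Stage 1: m₀ = 25,387 kg, m_f = 25,387 − 17,200 = 8,187 kg; Δv = 348×9.80665×ln(3.101) = 3412.7×1.1317 ≈ 3862 m/s.
Stage 2: m₀ = 6,957 kg, m_f = 6,957 − 4,770 = 2,187 kg; Δv = 290×9.80665×ln(3.181) = 2843.9×1.1572 ≈ 3291 m/s.
Total Δv = 3862 + 3291 = 7153 m/s.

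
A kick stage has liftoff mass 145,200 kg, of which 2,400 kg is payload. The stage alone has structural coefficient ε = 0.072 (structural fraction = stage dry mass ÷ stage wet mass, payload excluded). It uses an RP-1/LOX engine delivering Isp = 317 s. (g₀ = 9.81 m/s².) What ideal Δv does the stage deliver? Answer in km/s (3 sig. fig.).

Δv ≈ 7.58 km/s

Stage wet mass = m₀ − payload = 145,200 − 2,400 = 142,800 kg.
Stage dry mass = ε × stage wet mass = 0.072 × 142,800 = 10,281.6 kg.
Burnout mass m_f = stage dry + payload = 10,281.6 + 2,400 = 12,681.6 kg.
v_e = Isp · g₀ = 317 × 9.81 = 3109.8 m/s.
Δv = v_e · ln(145,200/12,681.6) = 3109.8 × ln(11.45) = 3109.8 × 2.4380 ≈ 7581 m/s.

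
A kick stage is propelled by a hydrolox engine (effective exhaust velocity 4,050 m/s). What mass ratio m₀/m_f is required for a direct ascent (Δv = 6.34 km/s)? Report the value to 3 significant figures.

mass ratio ≈ 4.78

By the Tsiolkovsky rocket equation, m₀/m_f = exp(Δv / v_e) = exp(6340 / 4050.0) = exp(1.5654) = 4.7847.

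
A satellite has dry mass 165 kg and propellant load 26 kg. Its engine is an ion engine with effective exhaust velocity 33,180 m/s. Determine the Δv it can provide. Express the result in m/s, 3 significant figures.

Δv ≈ 4860 m/s

m₀ = m_dry + m_prop = 165 + 26 = 191 kg.
Δv = v_e · ln(m₀/m_f) = 33180.0 × ln(1.158) = 33180.0 × 0.1463 ≈ 4855.2 m/s.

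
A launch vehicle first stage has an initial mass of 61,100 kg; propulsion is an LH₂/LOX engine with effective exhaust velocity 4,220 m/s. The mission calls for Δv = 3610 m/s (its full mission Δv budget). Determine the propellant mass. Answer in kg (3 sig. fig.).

propellant mass ≈ 35100 kg

m₀/m_f = exp(Δv / v_e) = exp(3610 / 4220.0) = exp(0.8555) = 2.3524.
m_f = 61,100 / 2.3524 = 25,973.5 kg, so propellant = m₀ − m_f = 61,100 − 25,973.5 = 35,126.5 kg.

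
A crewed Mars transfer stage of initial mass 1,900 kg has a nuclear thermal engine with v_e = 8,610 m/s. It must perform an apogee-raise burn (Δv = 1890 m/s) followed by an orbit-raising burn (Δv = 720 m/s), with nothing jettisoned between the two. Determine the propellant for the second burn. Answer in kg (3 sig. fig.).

After the first burn: m = 1900 × exp(−1890/8610.0) = 1900 × 0.80291 = 1,525.53 kg.
After the second burn: m = 1,525.53 × exp(−720/8610.0) = 1,525.53 × 0.91978 = 1,403.15 kg.
Second-burn propellant = 1,525.53 − 1,403.15 = 122.38 kg.

propellant for the second burn ≈ 122 kg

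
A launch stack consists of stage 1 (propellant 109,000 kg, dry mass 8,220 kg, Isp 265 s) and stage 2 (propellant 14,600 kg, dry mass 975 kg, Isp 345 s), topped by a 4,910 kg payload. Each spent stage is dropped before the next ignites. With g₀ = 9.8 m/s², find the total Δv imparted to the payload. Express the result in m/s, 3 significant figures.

Δv ≈ 8290 m/s

Ignition mass of stage 1 = 109,000+8,220 + 14,600+975 + 4,910 = 137,705 kg.
Stage 1: m₀ = 137,705 kg, m_f = 137,705 − 109,000 = 28,705 kg; Δv = 265×9.8×ln(4.797) = 2597.0×1.5680 ≈ 4072 m/s.
Stage 2: m₀ = 20,485 kg, m_f = 20,485 − 14,600 = 5,885 kg; Δv = 345×9.8×ln(3.481) = 3381.0×1.2473 ≈ 4217 m/s.
Total Δv = 4072 + 4217 = 8289 m/s.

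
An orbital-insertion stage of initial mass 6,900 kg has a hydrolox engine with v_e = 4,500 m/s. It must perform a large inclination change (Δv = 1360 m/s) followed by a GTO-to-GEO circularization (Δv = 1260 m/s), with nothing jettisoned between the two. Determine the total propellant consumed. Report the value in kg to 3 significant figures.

After the first burn: m = 6900 × exp(−1360/4500.0) = 6900 × 0.73917 = 5,100.27 kg.
After the second burn: m = 5,100.27 × exp(−1260/4500.0) = 5,100.27 × 0.75578 = 3,854.68 kg.
Total propellant = m₀ − m_final = 6900 − 3,854.68 = 3,045.32 kg.

total propellant consumed ≈ 3050 kg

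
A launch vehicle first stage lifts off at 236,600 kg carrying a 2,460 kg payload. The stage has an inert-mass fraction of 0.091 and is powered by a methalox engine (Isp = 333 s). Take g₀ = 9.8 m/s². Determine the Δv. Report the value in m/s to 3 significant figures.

Δv ≈ 7500 m/s

Stage wet mass = m₀ − payload = 236,600 − 2,460 = 234,140 kg.
Stage dry mass = ε × stage wet mass = 0.091 × 234,140 = 21,306.7 kg.
Burnout mass m_f = stage dry + payload = 21,306.7 + 2,460 = 23,766.7 kg.
v_e = Isp · g₀ = 333 × 9.8 = 3263.4 m/s.
Using Δv = v_e ln(m₀/m_f): Δv = v_e · ln(236,600/23,766.7) = 3263.4 × ln(9.955) = 3263.4 × 2.2981 ≈ 7500 m/s.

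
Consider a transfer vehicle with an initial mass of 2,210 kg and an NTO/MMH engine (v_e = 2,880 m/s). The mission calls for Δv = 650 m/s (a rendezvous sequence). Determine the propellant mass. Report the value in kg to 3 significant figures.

propellant mass ≈ 447 kg

By the Tsiolkovsky rocket equation, m₀/m_f = exp(Δv / v_e) = exp(650 / 2880.0) = exp(0.2257) = 1.2532.
m_f = 2,210 / 1.2532 = 1,763.49 kg, so propellant = m₀ − m_f = 2,210 − 1,763.49 = 446.51 kg.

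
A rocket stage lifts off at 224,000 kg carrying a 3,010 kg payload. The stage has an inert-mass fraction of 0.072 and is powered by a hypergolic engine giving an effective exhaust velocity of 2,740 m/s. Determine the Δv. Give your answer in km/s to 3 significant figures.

Δv ≈ 6.77 km/s

Stage wet mass = m₀ − payload = 224,000 − 3,010 = 220,990 kg.
Stage dry mass = ε × stage wet mass = 0.072 × 220,990 = 15,911.3 kg.
Burnout mass m_f = stage dry + payload = 15,911.3 + 3,010 = 18,921.3 kg.
By the Tsiolkovsky rocket equation, Δv = v_e · ln(224,000/18,921.3) = 2740.0 × ln(11.84) = 2740.0 × 2.4714 ≈ 6772 m/s.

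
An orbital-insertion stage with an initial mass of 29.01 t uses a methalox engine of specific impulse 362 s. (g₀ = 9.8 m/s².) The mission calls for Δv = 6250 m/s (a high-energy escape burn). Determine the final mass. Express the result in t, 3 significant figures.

final mass ≈ 4.98 t

v_e = Isp · g₀ = 362 × 9.8 = 3547.6 m/s.
By the Tsiolkovsky rocket equation, m₀/m_f = exp(Δv / v_e) = exp(6250 / 3547.6) = exp(1.7618) = 5.8226.
m_f = m₀ / 5.8226 = 29.01 / 5.8226 = 4.98231 t.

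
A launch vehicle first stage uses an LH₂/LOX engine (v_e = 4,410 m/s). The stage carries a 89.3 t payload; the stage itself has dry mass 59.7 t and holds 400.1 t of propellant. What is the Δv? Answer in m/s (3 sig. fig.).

Δv ≈ 5750 m/s

m₀ = payload + dry + propellant = 89.3 + 59.7 + 400.1 = 549.1 t.
m_f = payload + dry = 89.3 + 59.7 = 149 t.
Rocket equation: Δv = v_e · ln(m₀/m_f) = 4410.0 × ln(3.685) = 4410.0 × 1.3043 ≈ 5752.1 m/s.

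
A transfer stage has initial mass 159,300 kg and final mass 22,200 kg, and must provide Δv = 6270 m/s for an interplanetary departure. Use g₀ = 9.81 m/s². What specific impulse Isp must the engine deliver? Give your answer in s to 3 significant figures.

Isp ≈ 324 s

ln(m₀/m_f) = ln(159300/22200) = ln(7.176) = 1.9707.
Using Δv = v_e ln(m₀/m_f): v_e = Δv / ln(m₀/m_f) = 6270 / 1.9707 = 3181.6 m/s.
Isp = v_e / g₀ = 3181.6 / 9.81 = 324.3 s.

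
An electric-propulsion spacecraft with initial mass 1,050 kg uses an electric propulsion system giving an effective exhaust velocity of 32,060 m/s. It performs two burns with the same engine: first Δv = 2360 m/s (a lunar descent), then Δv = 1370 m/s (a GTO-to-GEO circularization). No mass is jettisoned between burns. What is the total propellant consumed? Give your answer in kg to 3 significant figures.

After the first burn: m = 1050 × exp(−2360/32060.0) = 1050 × 0.92903 = 975.482 kg.
After the second burn: m = 975.482 × exp(−1370/32060.0) = 975.482 × 0.95817 = 934.678 kg.
Total propellant = m₀ − m_final = 1050 − 934.678 = 115.322 kg.

total propellant consumed ≈ 115 kg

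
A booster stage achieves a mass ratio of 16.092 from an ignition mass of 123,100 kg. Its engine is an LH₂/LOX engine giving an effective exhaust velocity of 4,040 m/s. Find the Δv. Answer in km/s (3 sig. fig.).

Δv ≈ 11.2 km/s

Δv = v_e · ln(16.092) = 4040.0 × 2.7783 ≈ 11224.4 m/s.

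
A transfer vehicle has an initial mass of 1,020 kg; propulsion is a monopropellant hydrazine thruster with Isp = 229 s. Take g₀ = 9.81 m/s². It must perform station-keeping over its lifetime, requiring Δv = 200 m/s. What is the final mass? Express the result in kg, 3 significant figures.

v_e = Isp · g₀ = 229 × 9.81 = 2246.5 m/s.
By the Tsiolkovsky rocket equation, m₀/m_f = exp(Δv / v_e) = exp(200 / 2246.5) = exp(0.0890) = 1.0931.
m_f = m₀ / 1.0931 = 1,020 / 1.0931 = 933.126 kg.

final mass ≈ 933 kg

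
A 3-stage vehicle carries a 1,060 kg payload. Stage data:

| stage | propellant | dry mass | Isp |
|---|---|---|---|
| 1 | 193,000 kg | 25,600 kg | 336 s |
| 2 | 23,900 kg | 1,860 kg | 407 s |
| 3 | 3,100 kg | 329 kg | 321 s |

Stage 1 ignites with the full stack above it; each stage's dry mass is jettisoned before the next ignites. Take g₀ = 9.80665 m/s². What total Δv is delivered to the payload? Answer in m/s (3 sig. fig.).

Ignition mass of stage 1 = 193,000+25,600 + 23,900+1,860 + 3,100+329 + 1,060 = 248,849 kg.
Stage 1: m₀ = 248,849 kg, m_f = 248,849 − 193,000 = 55,849 kg; Δv = 336×9.80665×ln(4.456) = 3295.0×1.4942 ≈ 4923 m/s.
Stage 2: m₀ = 30,249 kg, m_f = 30,249 − 23,900 = 6,349 kg; Δv = 407×9.80665×ln(4.764) = 3991.3×1.5612 ≈ 6231 m/s.
Stage 3: m₀ = 4,489 kg, m_f = 4,489 − 3,100 = 1,389 kg; Δv = 321×9.80665×ln(3.232) = 3147.9×1.1730 ≈ 3693 m/s.
Total Δv = 4923 + 6231 + 3693 = 14847 m/s.

Δv ≈ 14800 m/s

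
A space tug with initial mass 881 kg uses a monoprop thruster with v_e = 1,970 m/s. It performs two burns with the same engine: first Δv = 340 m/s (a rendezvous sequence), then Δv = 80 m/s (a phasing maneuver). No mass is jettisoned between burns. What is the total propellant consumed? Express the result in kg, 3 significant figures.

After the first burn: m = 881 × exp(−340/1970.0) = 881 × 0.84148 = 741.344 kg.
After the second burn: m = 741.344 × exp(−80/1970.0) = 741.344 × 0.96020 = 711.839 kg.
Total propellant = m₀ − m_final = 881 − 711.839 = 169.161 kg.

total propellant consumed ≈ 169 kg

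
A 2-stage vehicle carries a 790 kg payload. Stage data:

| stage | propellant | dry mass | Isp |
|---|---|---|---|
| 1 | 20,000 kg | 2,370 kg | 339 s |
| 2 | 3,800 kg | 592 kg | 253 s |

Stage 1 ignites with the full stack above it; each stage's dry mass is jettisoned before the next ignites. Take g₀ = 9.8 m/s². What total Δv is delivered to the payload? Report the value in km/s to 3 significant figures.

Ignition mass of stage 1 = 20,000+2,370 + 3,800+592 + 790 = 27,552 kg.
Stage 1: m₀ = 27,552 kg, m_f = 27,552 − 20,000 = 7,552 kg; Δv = 339×9.8×ln(3.648) = 3322.2×1.2943 ≈ 4300 m/s.
Stage 2: m₀ = 5,182 kg, m_f = 5,182 − 3,800 = 1,382 kg; Δv = 253×9.8×ln(3.75) = 2479.4×1.3217 ≈ 3277 m/s.
Total Δv = 4300 + 3277 = 7577 m/s.

Δv ≈ 7.58 km/s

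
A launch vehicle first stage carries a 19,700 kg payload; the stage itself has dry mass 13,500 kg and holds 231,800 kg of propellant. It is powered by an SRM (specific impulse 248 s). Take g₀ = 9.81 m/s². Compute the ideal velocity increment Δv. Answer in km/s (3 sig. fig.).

v_e = Isp · g₀ = 248 × 9.81 = 2432.9 m/s.
m₀ = payload + dry + propellant = 19,700 + 13,500 + 231,800 = 265,000 kg.
m_f = payload + dry = 19,700 + 13,500 = 33,200 kg.
Rocket equation: Δv = v_e · ln(m₀/m_f) = 2432.9 × ln(7.982) = 2432.9 × 2.0772 ≈ 5053.5 m/s.

Δv ≈ 5.05 km/s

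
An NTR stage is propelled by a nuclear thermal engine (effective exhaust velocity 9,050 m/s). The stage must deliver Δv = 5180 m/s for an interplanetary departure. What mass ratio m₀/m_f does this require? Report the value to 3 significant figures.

By the Tsiolkovsky rocket equation, m₀/m_f = exp(Δv / v_e) = exp(5180 / 9050.0) = exp(0.5724) = 1.7725.

mass ratio ≈ 1.77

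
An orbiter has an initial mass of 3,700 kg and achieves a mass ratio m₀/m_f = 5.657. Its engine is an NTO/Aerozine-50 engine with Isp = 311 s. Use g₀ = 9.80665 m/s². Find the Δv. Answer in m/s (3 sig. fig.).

v_e = Isp · g₀ = 311 × 9.80665 = 3049.9 m/s.
Δv = v_e · ln(5.657) = 3049.9 × 1.7329 ≈ 5285.1 m/s.

Δv ≈ 5290 m/s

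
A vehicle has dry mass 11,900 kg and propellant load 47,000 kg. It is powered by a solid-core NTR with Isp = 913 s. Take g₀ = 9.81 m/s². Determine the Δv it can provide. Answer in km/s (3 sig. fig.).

v_e = Isp · g₀ = 913 × 9.81 = 8956.5 m/s.
m₀ = m_dry + m_prop = 11,900 + 47,000 = 58,900 kg.
Rocket equation: Δv = v_e · ln(m₀/m_f) = 8956.5 × ln(4.95) = 8956.5 × 1.5993 ≈ 14324.2 m/s.

Δv ≈ 14.3 km/s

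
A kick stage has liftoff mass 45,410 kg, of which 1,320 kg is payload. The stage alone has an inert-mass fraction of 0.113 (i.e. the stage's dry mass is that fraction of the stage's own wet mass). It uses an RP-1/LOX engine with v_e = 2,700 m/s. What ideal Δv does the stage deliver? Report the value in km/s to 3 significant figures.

Δv ≈ 5.33 km/s

Stage wet mass = m₀ − payload = 45,410 − 1,320 = 44,090 kg.
Stage dry mass = ε × stage wet mass = 0.113 × 44,090 = 4,982.17 kg.
Burnout mass m_f = stage dry + payload = 4,982.17 + 1,320 = 6,302.17 kg.
Rocket equation: Δv = v_e · ln(45,410/6,302.17) = 2700.0 × ln(7.205) = 2700.0 × 1.9748 ≈ 5332 m/s.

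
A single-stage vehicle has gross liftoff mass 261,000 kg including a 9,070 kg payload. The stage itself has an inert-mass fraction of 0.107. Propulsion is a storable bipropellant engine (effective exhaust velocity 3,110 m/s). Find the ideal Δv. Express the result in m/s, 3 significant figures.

Δv ≈ 6160 m/s

Stage wet mass = m₀ − payload = 261,000 − 9,070 = 251,930 kg.
Stage dry mass = ε × stage wet mass = 0.107 × 251,930 = 26,956.5 kg.
Burnout mass m_f = stage dry + payload = 26,956.5 + 9,070 = 36,026.5 kg.
Rocket equation: Δv = v_e · ln(261,000/36,026.5) = 3110.0 × ln(7.245) = 3110.0 × 1.9803 ≈ 6159 m/s.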